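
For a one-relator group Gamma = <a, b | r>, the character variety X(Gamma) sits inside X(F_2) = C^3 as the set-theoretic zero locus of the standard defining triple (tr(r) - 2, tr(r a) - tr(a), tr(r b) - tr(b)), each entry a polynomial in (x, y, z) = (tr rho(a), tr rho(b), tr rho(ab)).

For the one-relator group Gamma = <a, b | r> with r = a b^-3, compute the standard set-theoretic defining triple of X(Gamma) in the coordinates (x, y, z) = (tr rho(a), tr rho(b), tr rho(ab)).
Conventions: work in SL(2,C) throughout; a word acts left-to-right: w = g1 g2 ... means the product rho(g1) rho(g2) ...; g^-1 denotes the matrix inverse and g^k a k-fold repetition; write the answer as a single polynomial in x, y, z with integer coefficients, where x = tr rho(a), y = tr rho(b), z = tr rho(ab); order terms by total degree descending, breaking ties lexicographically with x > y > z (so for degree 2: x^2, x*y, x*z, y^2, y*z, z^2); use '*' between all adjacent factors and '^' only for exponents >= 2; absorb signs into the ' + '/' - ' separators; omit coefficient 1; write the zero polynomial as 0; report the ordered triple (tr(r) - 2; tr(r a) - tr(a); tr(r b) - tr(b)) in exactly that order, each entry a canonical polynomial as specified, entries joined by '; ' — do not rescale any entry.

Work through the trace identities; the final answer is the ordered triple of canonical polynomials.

x*y^3 - y^2*z - 2*x*y + z - 2; x^2*y^3 - x*y^2*z - 2*x^2*y - y^3 + x*z - x + 3*y; x*y^2 - y*z - x - y

tr(a b^-1) = tr(a) * tr(b) - tr(a b)   [inverse elimination on b] = x*y - z
and tr(b^-1 a b^-1) = tr(a b^-1) * tr(b) - tr(a)   [inverse elimination on b] = x*y^2 - y*z - x
tr(a b^-3) = tr(b^-1 a b^-1) * tr(b) - tr(b^-1 a)   [inverse elimination on b] = x*y^3 - y^2*z - 2*x*y + z
and tr(a^2) = tr(a) * tr(a) - tr(1)   [square of a] = x^2 - 2
tr(a^2 b) = tr(a) * tr(b a) - tr(b)   [square of a] = x*z - y
tr(b^-1 a^2) = tr(a^2) * tr(b) - tr(a^2 b)   [inverse elimination on b] = x^2*y - x*z - y
and tr(a^2 b^-2) = tr(b^-1 a^2) * tr(b) - tr(b^-1 a^2 b)   [inverse elimination on b] = x^2*y^2 - x*y*z - x^2 - y^2 + 2
next, tr(a b^-3 a) = tr(a^2 b^-2) * tr(b) - tr(a^2 b^-1)   [inverse elimination on b] = x^2*y^3 - x*y^2*z - 2*x^2*y - y^3 + x*z + 3*y
assemble the triple (tr(r) - 2; tr(r a) - x; tr(r b) - y)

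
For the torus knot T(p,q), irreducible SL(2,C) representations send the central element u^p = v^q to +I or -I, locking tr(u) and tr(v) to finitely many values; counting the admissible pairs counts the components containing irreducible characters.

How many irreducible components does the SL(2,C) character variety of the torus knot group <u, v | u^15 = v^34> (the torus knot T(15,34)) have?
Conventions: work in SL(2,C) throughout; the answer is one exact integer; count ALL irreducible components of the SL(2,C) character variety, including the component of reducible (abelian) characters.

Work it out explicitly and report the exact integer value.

In the torus knot group T(15,34), u^15 = v^34 is central, so an irreducible representation sends it to +I or -I (Schur).
So on each irreducible component the traces are pinned: tr(u) = 2*cos(pi*alpha/15) with 1 <= alpha <= 14, tr(v) = 2*cos(pi*beta/34) with 1 <= beta <= 33.
The two central values (-1)^alpha I and (-1)^beta I must be the same matrix, so alpha and beta share a parity.
count pairs: odd alpha (7 choices) x odd beta (17), plus even alpha (7) x even beta (16): 7*17 + 7*16 = 231.
components with irreducible characters: 231; plus the single component of reducible (abelian) characters: total 232.

232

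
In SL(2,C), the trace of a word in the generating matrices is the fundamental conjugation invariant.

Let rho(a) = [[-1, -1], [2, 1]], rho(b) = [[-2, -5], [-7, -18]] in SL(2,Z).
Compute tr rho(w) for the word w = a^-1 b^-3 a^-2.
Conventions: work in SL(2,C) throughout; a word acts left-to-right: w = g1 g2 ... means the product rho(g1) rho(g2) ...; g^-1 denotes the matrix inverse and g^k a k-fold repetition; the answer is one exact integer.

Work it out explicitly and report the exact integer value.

7581

rho(a^-1) = [[1, 1], [-2, -1]]
... * rho(b^-1) = [[-18, 5], [7, -2]]  ->  [[-11, 3], [29, -8]]
... * rho(b^-1) = [[-18, 5], [7, -2]]  ->  [[219, -61], [-578, 161]]
... * rho(b^-1) = [[-18, 5], [7, -2]]  ->  [[-4369, 1217], [11531, -3212]]
... * rho(a^-1) = [[1, 1], [-2, -1]]  ->  [[-6803, -5586], [17955, 14743]]
... * rho(a^-1) = [[1, 1], [-2, -1]]  ->  [[4369, -1217], [-11531, 3212]]
tr = 4369 + 3212 = 7581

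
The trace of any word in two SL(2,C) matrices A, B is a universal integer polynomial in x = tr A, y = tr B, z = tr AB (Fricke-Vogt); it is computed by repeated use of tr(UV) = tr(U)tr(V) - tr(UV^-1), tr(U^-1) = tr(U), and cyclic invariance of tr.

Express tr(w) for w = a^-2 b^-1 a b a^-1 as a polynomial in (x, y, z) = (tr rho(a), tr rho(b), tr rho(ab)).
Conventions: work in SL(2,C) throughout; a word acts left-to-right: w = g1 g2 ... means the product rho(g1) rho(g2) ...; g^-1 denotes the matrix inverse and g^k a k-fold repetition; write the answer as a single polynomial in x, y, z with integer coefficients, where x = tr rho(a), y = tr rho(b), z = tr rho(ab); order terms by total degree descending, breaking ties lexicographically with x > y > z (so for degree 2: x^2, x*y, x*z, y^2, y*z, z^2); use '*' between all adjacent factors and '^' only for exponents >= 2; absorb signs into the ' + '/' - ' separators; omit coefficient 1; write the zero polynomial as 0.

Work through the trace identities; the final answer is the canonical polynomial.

tr(b a^-1) = tr(b) * tr(a) - tr(b a)   [inverse elimination on a] = x*y - z
tr(b a b) = tr(b) * tr(a b) - tr(a)   [square of b] = y*z - x
tr(b a b a) = tr(b a) * tr(b a) - tr(1)   [split at a repeated b] = z^2 - 2
so tr(b a b a^-1) = tr(b a b) * tr(a) - tr(b a b a)   [inverse elimination on a] = x*y*z - x^2 - z^2 + 2
reduce: tr(a b a^-2 b) = tr(b a b a^-1) * tr(a) - tr(b a b)   [inverse elimination on a] = x^2*y*z - x^3 - x*z^2 - y*z + 3*x
reduce: tr(a^-2 b^-1 a b) = tr(a b a^-2) * tr(b) - tr(a b a^-2 b)   [inverse elimination on b] = -x^2*y*z + x^3 + x*y^2 + x*z^2 - 3*x
so tr(a^-1 b^-1 a b) = tr(a b a^-1) * tr(b) - tr(a b a^-1 b)   [inverse elimination on b] = -x*y*z + x^2 + y^2 + z^2 - 2
so tr(a^-2 b^-1 a b a^-1) = tr(a^-2 b^-1 a b) * tr(a) - tr(a^-2 b^-1 a b a)   [inverse elimination on a] = -x^3*y*z + x^4 + x^2*y^2 + x^2*z^2 + x*y*z - 4*x^2 - y^2 - z^2 + 2

-x^3*y*z + x^4 + x^2*y^2 + x^2*z^2 + x*y*z - 4*x^2 - y^2 - z^2 + 2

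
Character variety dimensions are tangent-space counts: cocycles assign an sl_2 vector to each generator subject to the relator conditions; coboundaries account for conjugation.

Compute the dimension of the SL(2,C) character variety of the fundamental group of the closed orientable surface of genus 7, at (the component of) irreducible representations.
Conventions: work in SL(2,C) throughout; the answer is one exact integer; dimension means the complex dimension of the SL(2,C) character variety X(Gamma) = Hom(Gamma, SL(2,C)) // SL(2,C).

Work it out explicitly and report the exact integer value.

The genus-7 surface group: 2g = 14 generators, one relator prod [a_i, b_i].
Unconstrained cocycle data is one sl_2 vector per generator (42 dimensions), cut by the relator condition d_2(z) = 0.
d_2 is surjective at irreducible rho (its cokernel H^2 is dual to H^0 = 0), so dim Z^1 = 42 - 3 = 39.
dim B^1 = 3 (coboundaries, injective at irreducible rho).
dim X = dim H^1 = 39 - 3 = 36.

36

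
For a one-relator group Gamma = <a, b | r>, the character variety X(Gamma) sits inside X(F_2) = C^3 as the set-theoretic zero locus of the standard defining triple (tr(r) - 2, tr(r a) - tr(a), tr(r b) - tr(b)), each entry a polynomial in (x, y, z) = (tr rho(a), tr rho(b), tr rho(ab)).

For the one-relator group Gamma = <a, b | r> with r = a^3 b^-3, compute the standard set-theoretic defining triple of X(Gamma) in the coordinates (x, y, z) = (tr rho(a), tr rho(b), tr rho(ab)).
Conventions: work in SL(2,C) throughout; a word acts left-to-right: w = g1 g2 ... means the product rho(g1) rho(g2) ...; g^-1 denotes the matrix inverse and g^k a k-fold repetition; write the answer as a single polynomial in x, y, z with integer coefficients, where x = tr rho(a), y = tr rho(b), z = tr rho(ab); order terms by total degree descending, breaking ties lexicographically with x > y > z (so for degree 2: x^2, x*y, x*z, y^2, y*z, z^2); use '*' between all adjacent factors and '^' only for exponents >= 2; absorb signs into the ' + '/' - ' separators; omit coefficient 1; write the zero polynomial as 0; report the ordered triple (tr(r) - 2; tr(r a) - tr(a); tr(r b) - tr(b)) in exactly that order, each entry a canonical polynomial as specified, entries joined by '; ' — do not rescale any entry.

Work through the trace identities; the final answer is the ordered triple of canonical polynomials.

x^3*y^3 - x^2*y^2*z - 2*x^3*y - 2*x*y^3 + x^2*z + y^2*z + 5*x*y - z - 2; x^4*y^3 - x^3*y^2*z - 2*x^4*y - 3*x^2*y^3 + x^3*z + 2*x*y^2*z + 7*x^2*y + y^3 - 2*x*z - x - 3*y; x^3*y^2 - x^2*y*z - x^3 - 2*x*y^2 + y*z + 3*x - y

and tr(a^2) = tr(a) tr(a) - tr(1)   [square of a] = x^2 - 2
and tr(a^3) = tr(a) tr(a^2) - tr(a)   [square of a] = x^3 - 3*x
next, tr(a b a) = tr(a) tr(b a) - tr(b)   [square of a] = x*z - y
next, tr(a^3 b) = tr(a) tr(a b a) - tr(a b)   [square of a] = x^2*z - x*y - z
tr(b^-1 a^3) = tr(a^3) tr(b) - tr(a^3 b)   [inverse elimination on b] = x^3*y - x^2*z - 2*x*y + z
and tr(b^-1 a^3 b^-1) = tr(b^-1 a^3) tr(b) - tr(b^-1 a^3 b)   [inverse elimination on b] = x^3*y^2 - x^2*y*z - x^3 - 2*x*y^2 + y*z + 3*x
tr(a^3 b^-3) = tr(b^-1 a^3 b^-1) tr(b) - tr(b^-1 a^3)   [inverse elimination on b] = x^3*y^3 - x^2*y^2*z - 2*x^3*y - 2*x*y^3 + x^2*z + y^2*z + 5*x*y - z
tr(a^4) = tr(a) tr(a^3) - tr(a^2) = x^4 - 4*x^2 + 2
tr(a^4 b) = tr(a) tr(a^2 b a) - tr(a^2 b) = x^3*z - x^2*y - 2*x*z + y
tr(a^4 b^-1) = tr(a^4) tr(b) - tr(a^4 b) = x^4*y - x^3*z - 3*x^2*y + 2*x*z + y
next, tr(b^-1 a^4 b^-1) = tr(a^4 b^-1) tr(b) - tr(a^4) = x^4*y^2 - x^3*y*z - x^4 - 3*x^2*y^2 + 2*x*y*z + 4*x^2 + y^2 - 2
next, tr(a^3 b^-3 a) = tr(b^-1 a^4 b^-1) tr(b) - tr(b^-1 a^4) = x^4*y^3 - x^3*y^2*z - 2*x^4*y - 3*x^2*y^3 + x^3*z + 2*x*y^2*z + 7*x^2*y + y^3 - 2*x*z - 3*y
assemble the triple (tr(r) - 2; tr(r a) - x; tr(r b) - y)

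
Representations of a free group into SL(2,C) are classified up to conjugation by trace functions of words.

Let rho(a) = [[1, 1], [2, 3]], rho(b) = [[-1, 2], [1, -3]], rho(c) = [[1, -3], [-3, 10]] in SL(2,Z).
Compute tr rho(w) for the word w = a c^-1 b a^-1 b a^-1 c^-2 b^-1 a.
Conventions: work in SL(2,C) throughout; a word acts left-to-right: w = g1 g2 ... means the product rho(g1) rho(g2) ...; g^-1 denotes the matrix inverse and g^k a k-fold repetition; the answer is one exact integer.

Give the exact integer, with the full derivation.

-1712506

rho(a) = [[1, 1], [2, 3]]
... * rho(c^-1) = [[10, 3], [3, 1]]  ->  [[13, 4], [29, 9]]
... * rho(b) = [[-1, 2], [1, -3]]  ->  [[-9, 14], [-20, 31]]
... * rho(a^-1) = [[3, -1], [-2, 1]]  ->  [[-55, 23], [-122, 51]]
... * rho(b) = [[-1, 2], [1, -3]]  ->  [[78, -179], [173, -397]]
... * rho(a^-1) = [[3, -1], [-2, 1]]  ->  [[592, -257], [1313, -570]]
... * rho(c^-1) = [[10, 3], [3, 1]]  ->  [[5149, 1519], [11420, 3369]]
... * rho(c^-1) = [[10, 3], [3, 1]]  ->  [[56047, 16966], [124307, 37629]]
... * rho(b^-1) = [[-3, -2], [-1, -1]]  ->  [[-185107, -129060], [-410550, -286243]]
... * rho(a) = [[1, 1], [2, 3]]  ->  [[-443227, -572287], [-983036, -1269279]]
tr = -443227 + -1269279 = -1712506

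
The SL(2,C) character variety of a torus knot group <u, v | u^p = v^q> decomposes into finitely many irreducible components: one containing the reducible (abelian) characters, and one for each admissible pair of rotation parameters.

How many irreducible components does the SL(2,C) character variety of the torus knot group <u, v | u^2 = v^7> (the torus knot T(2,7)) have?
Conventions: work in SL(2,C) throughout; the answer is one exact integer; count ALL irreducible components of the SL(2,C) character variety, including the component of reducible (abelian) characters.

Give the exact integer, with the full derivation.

In the torus knot group T(2,7), u^2 = v^7 is central, so an irreducible representation sends it to +I or -I (Schur).
This locks tr(u) to 2*cos(pi*alpha/2), alpha in 1..1, and tr(v) to 2*cos(pi*beta/7), beta in 1..6, on each component of irreducible characters.
Consistency of u^2 = (-1)^alpha I with v^7 = (-1)^beta I forces alpha = beta (mod 2).
Enumerate parity-matched pairs: 1*3 odd-odd plus 0*3 even-even gives 3.
components with irreducible characters: 3; plus the single component of reducible (abelian) characters: total 4.

4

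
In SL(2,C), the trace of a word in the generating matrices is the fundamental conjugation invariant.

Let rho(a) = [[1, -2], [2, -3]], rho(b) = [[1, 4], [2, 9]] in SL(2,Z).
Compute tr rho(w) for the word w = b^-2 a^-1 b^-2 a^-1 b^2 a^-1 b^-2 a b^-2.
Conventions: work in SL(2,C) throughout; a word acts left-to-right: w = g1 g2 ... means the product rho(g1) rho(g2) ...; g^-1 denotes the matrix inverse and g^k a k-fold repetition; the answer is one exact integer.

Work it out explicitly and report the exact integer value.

6772772018

rho(b^-1) = [[9, -4], [-2, 1]]
... * rho(b^-1) = [[9, -4], [-2, 1]]  ->  [[89, -40], [-20, 9]]
... * rho(a^-1) = [[-3, 2], [-2, 1]]  ->  [[-187, 138], [42, -31]]
... * rho(b^-1) = [[9, -4], [-2, 1]]  ->  [[-1959, 886], [440, -199]]
... * rho(b^-1) = [[9, -4], [-2, 1]]  ->  [[-19403, 8722], [4358, -1959]]
... * rho(a^-1) = [[-3, 2], [-2, 1]]  ->  [[40765, -30084], [-9156, 6757]]
... * rho(b) = [[1, 4], [2, 9]]  ->  [[-19403, -107696], [4358, 24189]]
... * rho(b) = [[1, 4], [2, 9]]  ->  [[-234795, -1046876], [52736, 235133]]
... * rho(a^-1) = [[-3, 2], [-2, 1]]  ->  [[2798137, -1516466], [-628474, 340605]]
... * rho(b^-1) = [[9, -4], [-2, 1]]  ->  [[28216165, -12709014], [-6337476, 2854501]]
... * rho(b^-1) = [[9, -4], [-2, 1]]  ->  [[279363513, -125573674], [-62746286, 28204405]]
... * rho(a) = [[1, -2], [2, -3]]  ->  [[28216165, -182006004], [-6337476, 40879357]]
... * rho(b^-1) = [[9, -4], [-2, 1]]  ->  [[617957493, -294870664], [-138795998, 66229261]]
... * rho(b^-1) = [[9, -4], [-2, 1]]  ->  [[6151358765, -2766700636], [-1381622504, 621413253]]
tr = 6151358765 + 621413253 = 6772772018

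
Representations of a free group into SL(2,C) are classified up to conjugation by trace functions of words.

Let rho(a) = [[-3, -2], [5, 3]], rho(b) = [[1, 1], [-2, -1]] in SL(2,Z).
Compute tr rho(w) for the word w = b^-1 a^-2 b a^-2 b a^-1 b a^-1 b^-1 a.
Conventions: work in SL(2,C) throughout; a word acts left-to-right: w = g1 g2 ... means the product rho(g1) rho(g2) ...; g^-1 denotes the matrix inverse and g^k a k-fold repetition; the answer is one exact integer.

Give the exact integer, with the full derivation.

-18

rho(b^-1) = [[-1, -1], [2, 1]]
... * rho(a^-1) = [[3, 2], [-5, -3]]  ->  [[2, 1], [1, 1]]
... * rho(a^-1) = [[3, 2], [-5, -3]]  ->  [[1, 1], [-2, -1]]
... * rho(b) = [[1, 1], [-2, -1]]  ->  [[-1, 0], [0, -1]]
... * rho(a^-1) = [[3, 2], [-5, -3]]  ->  [[-3, -2], [5, 3]]
... * rho(a^-1) = [[3, 2], [-5, -3]]  ->  [[1, 0], [0, 1]]
... * rho(b) = [[1, 1], [-2, -1]]  ->  [[1, 1], [-2, -1]]
... * rho(a^-1) = [[3, 2], [-5, -3]]  ->  [[-2, -1], [-1, -1]]
... * rho(b) = [[1, 1], [-2, -1]]  ->  [[0, -1], [1, 0]]
... * rho(a^-1) = [[3, 2], [-5, -3]]  ->  [[5, 3], [3, 2]]
... * rho(b^-1) = [[-1, -1], [2, 1]]  ->  [[1, -2], [1, -1]]
... * rho(a) = [[-3, -2], [5, 3]]  ->  [[-13, -8], [-8, -5]]
tr = -13 + -5 = -18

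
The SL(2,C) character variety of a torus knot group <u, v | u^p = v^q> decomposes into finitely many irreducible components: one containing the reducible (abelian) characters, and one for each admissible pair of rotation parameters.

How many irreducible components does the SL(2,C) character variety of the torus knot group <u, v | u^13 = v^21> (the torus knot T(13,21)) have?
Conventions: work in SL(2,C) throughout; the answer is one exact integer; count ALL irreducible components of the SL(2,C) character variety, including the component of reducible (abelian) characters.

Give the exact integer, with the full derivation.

In the torus knot group T(13,21), u^13 = v^21 is central, so an irreducible representation sends it to +I or -I (Schur).
So on each irreducible component the traces are pinned: tr(u) = 2*cos(pi*alpha/13) with 1 <= alpha <= 12, tr(v) = 2*cos(pi*beta/21) with 1 <= beta <= 20.
Consistency of u^13 = (-1)^alpha I with v^21 = (-1)^beta I forces alpha = beta (mod 2).
count pairs: odd alpha (6 choices) x odd beta (10), plus even alpha (6) x even beta (10): 6*10 + 6*10 = 120.
Total: 120 irreducible-character components + 1 reducible (abelian) component = 121.

121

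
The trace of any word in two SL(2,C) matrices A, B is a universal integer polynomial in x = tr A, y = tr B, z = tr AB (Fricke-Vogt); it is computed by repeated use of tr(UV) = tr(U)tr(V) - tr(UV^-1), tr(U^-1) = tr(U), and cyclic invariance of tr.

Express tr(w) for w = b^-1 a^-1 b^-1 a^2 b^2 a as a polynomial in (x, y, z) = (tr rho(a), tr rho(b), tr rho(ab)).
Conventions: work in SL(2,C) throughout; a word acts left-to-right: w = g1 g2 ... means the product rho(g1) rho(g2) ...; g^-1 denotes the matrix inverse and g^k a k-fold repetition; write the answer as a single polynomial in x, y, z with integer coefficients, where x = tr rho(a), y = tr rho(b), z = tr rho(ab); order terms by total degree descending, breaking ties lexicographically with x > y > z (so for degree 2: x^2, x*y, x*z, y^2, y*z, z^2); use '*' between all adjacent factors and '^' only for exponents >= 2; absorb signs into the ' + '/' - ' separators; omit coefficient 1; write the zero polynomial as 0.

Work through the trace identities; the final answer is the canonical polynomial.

trace(a b a) = trace(a)*trace(b a) - trace(b) = x*z - y
trace(a^3 b) = trace(a)*trace(a b a) - trace(a b) = x^2*z - x*y - z
trace(a^2) = trace(a)*trace(a) - trace(1) = x^2 - 2
trace(a^3) = trace(a)*trace(a^2) - trace(a) = x^3 - 3*x
trace(a^2 b^2 a) = trace(b)*trace(a^3 b) - trace(a^3) = x^2*y*z - x^3 - x*y^2 - y*z + 3*x
trace(a b a b) = trace(b a)*trace(b a) - trace(1) = z^2 - 2
trace(b^2 a b a) = trace(b)*trace(a b a b) - trace(a b a) = y*z^2 - x*z - y
trace(b a b) = trace(b)*trace(a b) - trace(a) = y*z - x
trace(b^2 a b) = trace(b)*trace(b a b) - trace(b a) = y^2*z - x*y - z
trace(a^2 b^2 a b) = trace(a)*trace(b^2 a b a) - trace(b^2 a b) = x*y*z^2 - x^2*z - y^2*z + z
trace(a^2 b^2 a b^-1) = trace(a^2 b^2 a)*trace(b) - trace(a^2 b^2 a b) = x^2*y^2*z - x^3*y - x*y^3 - x*y*z^2 + x^2*z + 3*x*y - z
trace(b^-1 a^2 b^2 a b^-1) = trace(a^2 b^2 a b^-1)*trace(b) - trace(a^2 b^2 a) = x^2*y^3*z - x^3*y^2 - x*y^4 - x*y^2*z^2 + x^3 + 4*x*y^2 - 3*x
trace(b^2) = trace(b)*trace(b) - trace(1) = y^2 - 2
trace(a^2 b^2) = trace(a)*trace(b^2 a) - trace(b^2) = x*y*z - x^2 - y^2 + 2
trace(a^3 b^2 a) = trace(a)*trace(a^2 b^2 a) - trace(a^2 b^2) = x^3*y*z - x^4 - x^2*y^2 - 2*x*y*z + 4*x^2 + y^2 - 2
trace(b a b a^2) = trace(a)*trace(b a b a) - trace(b a b) = x*z^2 - y*z - x
trace(a b a^3 b) = trace(a)*trace(b a b a^2) - trace(b a b a) = x^2*z^2 - x*y*z - x^2 - z^2 + 2
trace(a b a^3) = trace(a)*trace(b a^3) - trace(b a^2) = x^3*z - x^2*y - 2*x*z + y
trace(a^3 b^2 a b) = trace(b)*trace(a b a^3 b) - trace(a b a^3) = x^2*y*z^2 - x^3*z - x*y^2*z - y*z^2 + 2*x*z + y
trace(a^2 b^2 a b^-1 a) = trace(a^3 b^2 a)*trace(b) - trace(a^3 b^2 a b) = x^3*y^2*z - x^4*y - x^2*y^3 - x^2*y*z^2 + x^3*z - x*y^2*z + 4*x^2*y + y^3 + y*z^2 - 2*x*z - 3*y
trace(a^2 b a^2 b) = trace(a)*trace(b a^2 b a) - trace(b a^2 b) = x^2*z^2 - 2*x*y*z + y^2 - 2
trace(a b a^2 b^2 a) = trace(b)*trace(a^2 b a^2 b) - trace(a^2 b a^2) = x^2*y*z^2 - x^3*z - 2*x*y^2*z + x^2*y + y^3 + 2*x*z - 3*y
trace(a b a b a b) = trace(b a b a)*trace(b a) - trace(a b) = z^3 - 3*z
trace(b^2 a b a b a) = trace(b)*trace(a b a b a b) - trace(a b a b a) = y*z^3 - x*z^2 - 2*y*z + x
trace(b^2 a b a b) = trace(b)*trace(a b a b^2) - trace(a b a b) = y^2*z^2 - x*y*z - y^2 - z^2 + 2
trace(a b a^2 b^2 a b) = trace(a)*trace(b^2 a b a b a) - trace(b^2 a b a b) = x*y*z^3 - x^2*z^2 - y^2*z^2 - x*y*z + x^2 + y^2 + z^2 - 2
trace(a^2 b^2 a b^-1 a b) = trace(a b a^2 b^2 a)*trace(b) - trace(a b a^2 b^2 a b) = x^2*y^2*z^2 - x^3*y*z - 2*x*y^3*z - x*y*z^3 + x^2*y^2 + x^2*z^2 + y^4 + y^2*z^2 + 3*x*y*z - x^2 - 4*y^2 - z^2 + 2
trace(b^-1 a^2 b^2 a b^-1 a) = trace(a^2 b^2 a b^-1 a)*trace(b) - trace(a^2 b^2 a b^-1 a b) = x^3*y^3*z - x^4*y^2 - x^2*y^4 - 2*x^2*y^2*z^2 + 2*x^3*y*z + x*y^3*z + x*y*z^3 + 3*x^2*y^2 - x^2*z^2 - 5*x*y*z + x^2 + y^2 + z^2 - 2
trace(b^-1 a^-1 b^-1 a^2 b^2 a) = trace(b^-1 a^2 b^2 a b^-1)*trace(a) - trace(b^-1 a^2 b^2 a b^-1 a) = x^2*y^2*z^2 - 2*x^3*y*z - x*y^3*z - x*y*z^3 + x^4 + x^2*y^2 + x^2*z^2 + 5*x*y*z - 4*x^2 - y^2 - z^2 + 2

x^2*y^2*z^2 - 2*x^3*y*z - x*y^3*z - x*y*z^3 + x^4 + x^2*y^2 + x^2*z^2 + 5*x*y*z - 4*x^2 - y^2 - z^2 + 2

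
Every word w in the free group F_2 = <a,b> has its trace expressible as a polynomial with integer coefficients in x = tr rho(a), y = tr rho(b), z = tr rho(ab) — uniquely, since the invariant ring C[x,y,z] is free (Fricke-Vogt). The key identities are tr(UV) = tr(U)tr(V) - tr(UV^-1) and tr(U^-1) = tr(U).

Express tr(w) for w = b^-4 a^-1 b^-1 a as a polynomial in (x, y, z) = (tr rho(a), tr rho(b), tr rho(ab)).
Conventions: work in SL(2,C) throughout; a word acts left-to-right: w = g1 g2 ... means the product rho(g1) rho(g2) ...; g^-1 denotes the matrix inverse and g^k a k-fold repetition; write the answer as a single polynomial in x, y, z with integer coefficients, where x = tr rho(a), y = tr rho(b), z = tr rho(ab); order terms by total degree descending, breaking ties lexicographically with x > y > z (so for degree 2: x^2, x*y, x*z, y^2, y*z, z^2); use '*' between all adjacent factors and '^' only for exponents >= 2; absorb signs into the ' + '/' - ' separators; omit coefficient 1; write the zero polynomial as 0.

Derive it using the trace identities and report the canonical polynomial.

tr(a b^-1) = tr(a) tr(b) - tr(a b)  (eliminate b^-1) = x*y - z
tr(b^-1 a b^-1) = tr(a b^-1) tr(b) - tr(a)  (eliminate b^-1) = x*y^2 - y*z - x
tr(a b^-3) = tr(b^-1 a b^-1) tr(b) - tr(b^-1 a)  (eliminate b^-1) = x*y^3 - y^2*z - 2*x*y + z
so tr(b^-2 a b^-2) = tr(a b^-3) tr(b) - tr(a b^-2)  (eliminate b^-1) = x*y^4 - y^3*z - 3*x*y^2 + 2*y*z + x
tr(b^-1 a b^-4) = tr(b^-2 a b^-2) tr(b) - tr(b^-2 a b^-1)  (eliminate b^-1) = x*y^5 - y^4*z - 4*x*y^3 + 3*y^2*z + 3*x*y - z
tr(a^2) = tr(a) tr(a) - tr(1)  (reduce the a square) = x^2 - 2
tr(a^2 b) = tr(a) tr(b a) - tr(b)  (reduce the a square) = x*z - y
so tr(b^-1 a^2) = tr(a^2) tr(b) - tr(a^2 b)  (eliminate b^-1) = x^2*y - x*z - y
tr(a^2 b^-2) = tr(b^-1 a^2) tr(b) - tr(b^-1 a^2 b)  (eliminate b^-1) = x^2*y^2 - x*y*z - x^2 - y^2 + 2
reduce: tr(a b^-3 a) = tr(a^2 b^-2) tr(b) - tr(a^2 b^-1)  (eliminate b^-1) = x^2*y^3 - x*y^2*z - 2*x^2*y - y^3 + x*z + 3*y
tr(a b a b) = tr(a b) tr(a b) - tr(1)  (split on a) = z^2 - 2
so tr(a b a b^-1) = tr(a b a) tr(b) - tr(a b a b)  (eliminate b^-1) = x*y*z - y^2 - z^2 + 2
so tr(a b a b^-2) = tr(a b a b^-1) tr(b) - tr(a b a)  (eliminate b^-1) = x*y^2*z - y^3 - y*z^2 - x*z + 3*y
so tr(a b^-3 a b) = tr(a b a b^-2) tr(b) - tr(a b a b^-1)  (eliminate b^-1) = x*y^3*z - y^4 - y^2*z^2 - 2*x*y*z + 4*y^2 + z^2 - 2
tr(b^-1 a b^-1 a b^-2) = tr(a b^-3 a) tr(b) - tr(a b^-3 a b)  (eliminate b^-1) = x^2*y^4 - 2*x*y^3*z - 2*x^2*y^2 + y^2*z^2 + 3*x*y*z - y^2 - z^2 + 2
so tr(a b^-1 a b^-1) = tr(a b^-1 a) tr(b) - tr(a b^-1 a b)  (eliminate b^-1) = x^2*y^2 - 2*x*y*z + z^2 - 2
so tr(b^-1 a b^-1 a b^-1) = tr(a b^-1 a b^-1) tr(b) - tr(a b^-1 a)  (eliminate b^-1) = x^2*y^3 - 2*x*y^2*z - x^2*y + y*z^2 + x*z - y
tr(b^-1 a b^-4 a) = tr(b^-1 a b^-1 a b^-2) tr(b) - tr(b^-1 a b^-1 a b^-1)  (eliminate b^-1) = x^2*y^5 - 2*x*y^4*z - 3*x^2*y^3 + y^3*z^2 + 5*x*y^2*z + x^2*y - y^3 - 2*y*z^2 - x*z + 3*y
reduce: tr(b^-4 a^-1 b^-1 a) = tr(b^-1 a b^-4) tr(a) - tr(b^-1 a b^-4 a)  (eliminate a^-1) = x*y^4*z - x^2*y^3 - y^3*z^2 - 2*x*y^2*z + 2*x^2*y + y^3 + 2*y*z^2 - 3*y

x*y^4*z - x^2*y^3 - y^3*z^2 - 2*x*y^2*z + 2*x^2*y + y^3 + 2*y*z^2 - 3*y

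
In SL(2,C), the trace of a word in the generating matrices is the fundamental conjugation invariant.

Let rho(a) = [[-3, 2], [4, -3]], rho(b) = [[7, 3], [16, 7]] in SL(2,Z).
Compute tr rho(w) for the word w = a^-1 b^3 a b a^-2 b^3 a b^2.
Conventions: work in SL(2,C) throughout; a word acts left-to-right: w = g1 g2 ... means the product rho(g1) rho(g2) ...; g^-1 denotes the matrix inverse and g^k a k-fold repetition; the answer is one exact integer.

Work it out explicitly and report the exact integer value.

-133776398646

rho(a^-1) = [[-3, -2], [-4, -3]]
... * rho(b) = [[7, 3], [16, 7]]  ->  [[-53, -23], [-76, -33]]
... * rho(b) = [[7, 3], [16, 7]]  ->  [[-739, -320], [-1060, -459]]
... * rho(b) = [[7, 3], [16, 7]]  ->  [[-10293, -4457], [-14764, -6393]]
... * rho(a) = [[-3, 2], [4, -3]]  ->  [[13051, -7215], [18720, -10349]]
... * rho(b) = [[7, 3], [16, 7]]  ->  [[-24083, -11352], [-34544, -16283]]
... * rho(a^-1) = [[-3, -2], [-4, -3]]  ->  [[117657, 82222], [168764, 117937]]
... * rho(a^-1) = [[-3, -2], [-4, -3]]  ->  [[-681859, -481980], [-978040, -691339]]
... * rho(b) = [[7, 3], [16, 7]]  ->  [[-12484693, -5419437], [-17907704, -7773493]]
... * rho(b) = [[7, 3], [16, 7]]  ->  [[-174103843, -75390138], [-249729816, -108137563]]
... * rho(b) = [[7, 3], [16, 7]]  ->  [[-2424969109, -1050042495], [-3478309720, -1506152389]]
... * rho(a) = [[-3, 2], [4, -3]]  ->  [[3074737347, -1699810733], [4410319604, -2438162273]]
... * rho(b) = [[7, 3], [16, 7]]  ->  [[-5673810299, -2674463090], [-8138359140, -3836177099]]
... * rho(b) = [[7, 3], [16, 7]]  ->  [[-82508081533, -35742672527], [-118347347564, -51268317113]]
tr = -82508081533 + -51268317113 = -133776398646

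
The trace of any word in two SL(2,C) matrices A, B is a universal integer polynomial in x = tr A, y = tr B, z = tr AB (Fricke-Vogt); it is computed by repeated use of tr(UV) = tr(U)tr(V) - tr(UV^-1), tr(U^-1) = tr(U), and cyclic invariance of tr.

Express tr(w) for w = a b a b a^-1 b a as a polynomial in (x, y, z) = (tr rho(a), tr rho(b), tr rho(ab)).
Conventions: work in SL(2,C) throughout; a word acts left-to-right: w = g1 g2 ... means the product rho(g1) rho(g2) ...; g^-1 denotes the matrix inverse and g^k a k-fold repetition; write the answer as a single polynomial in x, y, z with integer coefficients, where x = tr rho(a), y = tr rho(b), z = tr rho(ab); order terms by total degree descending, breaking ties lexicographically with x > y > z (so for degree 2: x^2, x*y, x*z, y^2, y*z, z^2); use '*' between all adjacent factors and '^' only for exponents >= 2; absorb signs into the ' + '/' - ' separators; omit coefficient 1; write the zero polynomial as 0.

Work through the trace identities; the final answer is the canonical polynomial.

x^2*y*z^2 - x^3*z - x*y^2*z - x*z^3 + y*z^2 + 3*x*z - y

trace(a b a b) = trace(b a) * trace(b a) - trace(1)  (split on b) = z^2 - 2
reduce: trace(a b a) = trace(a) * trace(b a) - trace(b)  (reduce the a square) = x*z - y
reduce: trace(b a b^2 a) = trace(b) * trace(a b a b) - trace(a b a)  (reduce the b square) = y*z^2 - x*z - y
reduce: trace(a b^2) = trace(b) * trace(a b) - trace(a)  (reduce the b square) = y*z - x
reduce: trace(b a b^2) = trace(b) * trace(a b^2) - trace(a b)  (reduce the b square) = y^2*z - x*y - z
trace(b a^2 b a b) = trace(a) * trace(b a b^2 a) - trace(b a b^2)  (reduce the a square) = x*y*z^2 - x^2*z - y^2*z + z
reduce: trace(b a b a b a) = trace(b a) * trace(b a b a) - trace(b^-1 a^-1)  (split on b) = z^3 - 3*z
trace(b a^2 b a b a) = trace(a) * trace(b a b a b a) - trace(b a b a b)  (reduce the a square) = x*z^3 - y*z^2 - 2*x*z + y
trace(a b a b a^-1 b a) = trace(b a^2 b a b) * trace(a) - trace(b a^2 b a b a)  (eliminate a^-1) = x^2*y*z^2 - x^3*z - x*y^2*z - x*z^3 + y*z^2 + 3*x*z - y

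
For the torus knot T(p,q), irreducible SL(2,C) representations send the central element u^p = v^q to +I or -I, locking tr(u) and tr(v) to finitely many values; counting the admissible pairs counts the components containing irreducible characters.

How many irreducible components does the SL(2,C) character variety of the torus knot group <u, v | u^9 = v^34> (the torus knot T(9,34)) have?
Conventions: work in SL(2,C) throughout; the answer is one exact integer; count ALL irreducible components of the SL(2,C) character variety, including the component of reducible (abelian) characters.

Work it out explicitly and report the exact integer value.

Gamma = < u, v | u^9 = v^34 > (torus knot T(9,34)); the central element u^9 = v^34 acts as +I or -I in any irreducible SL(2,C) representation.
So on each irreducible component the traces are pinned: tr(u) = 2*cos(pi*alpha/9) with 1 <= alpha <= 8, tr(v) = 2*cos(pi*beta/34) with 1 <= beta <= 33.
u^9 = (-1)^alpha I and v^34 = (-1)^beta I must agree, so alpha and beta have equal parity.
Counting: 4 odd alphas x 17 odd betas + 4 even alphas x 16 even betas = 68 + 64 = 132.
That is 132 components of irreducible characters, and with the reducible (abelian) component the total is 133.

133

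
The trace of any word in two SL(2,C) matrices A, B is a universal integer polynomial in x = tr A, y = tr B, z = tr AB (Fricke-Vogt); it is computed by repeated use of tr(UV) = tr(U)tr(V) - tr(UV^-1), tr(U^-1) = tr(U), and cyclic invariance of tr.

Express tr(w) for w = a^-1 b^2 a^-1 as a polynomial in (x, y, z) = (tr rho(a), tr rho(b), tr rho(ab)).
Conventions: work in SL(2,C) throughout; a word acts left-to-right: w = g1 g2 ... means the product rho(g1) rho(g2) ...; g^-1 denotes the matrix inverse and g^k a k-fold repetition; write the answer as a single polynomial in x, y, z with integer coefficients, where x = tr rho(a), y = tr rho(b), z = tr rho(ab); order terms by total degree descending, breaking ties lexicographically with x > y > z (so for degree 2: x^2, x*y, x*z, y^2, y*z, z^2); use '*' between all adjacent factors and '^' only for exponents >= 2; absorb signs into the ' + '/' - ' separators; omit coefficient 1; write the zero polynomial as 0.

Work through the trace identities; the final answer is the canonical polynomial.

x^2*y^2 - x*y*z - x^2 - y^2 + 2

trace(b^2) = trace(b)*trace(b) - trace(1) = y^2 - 2
use: trace(b^2 a) = trace(b)*trace(a b) - trace(a) = y*z - x
use: trace(a^-1 b^2) = trace(b^2)*trace(a) - trace(b^2 a) = x*y^2 - y*z - x
use: trace(a^-1 b^2 a^-1) = trace(a^-1 b^2)*trace(a) - trace(a^-1 b^2 a) = x^2*y^2 - x*y*z - x^2 - y^2 + 2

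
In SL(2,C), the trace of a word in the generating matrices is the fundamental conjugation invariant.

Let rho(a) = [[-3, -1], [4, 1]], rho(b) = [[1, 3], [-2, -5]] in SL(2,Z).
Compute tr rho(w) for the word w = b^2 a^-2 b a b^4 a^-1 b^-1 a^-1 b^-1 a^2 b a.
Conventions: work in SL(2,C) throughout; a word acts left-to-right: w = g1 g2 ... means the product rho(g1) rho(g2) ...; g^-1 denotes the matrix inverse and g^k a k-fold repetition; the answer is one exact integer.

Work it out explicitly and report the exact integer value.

rho(b) = [[1, 3], [-2, -5]]
... * rho(b) = [[1, 3], [-2, -5]]  ->  [[-5, -12], [8, 19]]
... * rho(a^-1) = [[1, 1], [-4, -3]]  ->  [[43, 31], [-68, -49]]
... * rho(a^-1) = [[1, 1], [-4, -3]]  ->  [[-81, -50], [128, 79]]
... * rho(b) = [[1, 3], [-2, -5]]  ->  [[19, 7], [-30, -11]]
... * rho(a) = [[-3, -1], [4, 1]]  ->  [[-29, -12], [46, 19]]
... * rho(b) = [[1, 3], [-2, -5]]  ->  [[-5, -27], [8, 43]]
... * rho(b) = [[1, 3], [-2, -5]]  ->  [[49, 120], [-78, -191]]
... * rho(b) = [[1, 3], [-2, -5]]  ->  [[-191, -453], [304, 721]]
... * rho(b) = [[1, 3], [-2, -5]]  ->  [[715, 1692], [-1138, -2693]]
... * rho(a^-1) = [[1, 1], [-4, -3]]  ->  [[-6053, -4361], [9634, 6941]]
... * rho(b^-1) = [[-5, -3], [2, 1]]  ->  [[21543, 13798], [-34288, -21961]]
... * rho(a^-1) = [[1, 1], [-4, -3]]  ->  [[-33649, -19851], [53556, 31595]]
... * rho(b^-1) = [[-5, -3], [2, 1]]  ->  [[128543, 81096], [-204590, -129073]]
... * rho(a) = [[-3, -1], [4, 1]]  ->  [[-61245, -47447], [97478, 75517]]
... * rho(a) = [[-3, -1], [4, 1]]  ->  [[-6053, 13798], [9634, -21961]]
... * rho(b) = [[1, 3], [-2, -5]]  ->  [[-33649, -87149], [53556, 138707]]
... * rho(a) = [[-3, -1], [4, 1]]  ->  [[-247649, -53500], [394160, 85151]]
tr = -247649 + 85151 = -162498

-162498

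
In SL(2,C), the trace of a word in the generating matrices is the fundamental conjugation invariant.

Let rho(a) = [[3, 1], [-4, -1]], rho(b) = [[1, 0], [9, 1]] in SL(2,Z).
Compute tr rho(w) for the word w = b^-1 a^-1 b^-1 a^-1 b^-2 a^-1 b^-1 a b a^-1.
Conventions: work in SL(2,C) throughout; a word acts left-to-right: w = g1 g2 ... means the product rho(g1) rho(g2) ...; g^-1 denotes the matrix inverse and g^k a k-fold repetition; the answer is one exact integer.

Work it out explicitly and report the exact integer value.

rho(b^-1) = [[1, 0], [-9, 1]]
... * rho(a^-1) = [[-1, -1], [4, 3]]  ->  [[-1, -1], [13, 12]]
... * rho(b^-1) = [[1, 0], [-9, 1]]  ->  [[8, -1], [-95, 12]]
... * rho(a^-1) = [[-1, -1], [4, 3]]  ->  [[-12, -11], [143, 131]]
... * rho(b^-1) = [[1, 0], [-9, 1]]  ->  [[87, -11], [-1036, 131]]
... * rho(b^-1) = [[1, 0], [-9, 1]]  ->  [[186, -11], [-2215, 131]]
... * rho(a^-1) = [[-1, -1], [4, 3]]  ->  [[-230, -219], [2739, 2608]]
... * rho(b^-1) = [[1, 0], [-9, 1]]  ->  [[1741, -219], [-20733, 2608]]
... * rho(a) = [[3, 1], [-4, -1]]  ->  [[6099, 1960], [-72631, -23341]]
... * rho(b) = [[1, 0], [9, 1]]  ->  [[23739, 1960], [-282700, -23341]]
... * rho(a^-1) = [[-1, -1], [4, 3]]  ->  [[-15899, -17859], [189336, 212677]]
tr = -15899 + 212677 = 196778

196778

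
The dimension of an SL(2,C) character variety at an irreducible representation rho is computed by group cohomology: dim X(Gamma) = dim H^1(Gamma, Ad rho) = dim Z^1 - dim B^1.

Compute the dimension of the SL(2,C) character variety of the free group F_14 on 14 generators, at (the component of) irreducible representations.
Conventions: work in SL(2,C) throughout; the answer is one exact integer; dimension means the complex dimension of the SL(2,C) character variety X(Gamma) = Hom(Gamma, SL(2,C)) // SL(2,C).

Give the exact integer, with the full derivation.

39

Gamma = F_14 has 14 generators and no relators.
So Z^1 = (sl_2)^14 in full: dim Z^1 = 42.
Irreducibility makes the coboundary map sl_2 -> Z^1 injective (trivial centralizer), so dim B^1 = 3.
Therefore dim X = 42 - 3 = 39.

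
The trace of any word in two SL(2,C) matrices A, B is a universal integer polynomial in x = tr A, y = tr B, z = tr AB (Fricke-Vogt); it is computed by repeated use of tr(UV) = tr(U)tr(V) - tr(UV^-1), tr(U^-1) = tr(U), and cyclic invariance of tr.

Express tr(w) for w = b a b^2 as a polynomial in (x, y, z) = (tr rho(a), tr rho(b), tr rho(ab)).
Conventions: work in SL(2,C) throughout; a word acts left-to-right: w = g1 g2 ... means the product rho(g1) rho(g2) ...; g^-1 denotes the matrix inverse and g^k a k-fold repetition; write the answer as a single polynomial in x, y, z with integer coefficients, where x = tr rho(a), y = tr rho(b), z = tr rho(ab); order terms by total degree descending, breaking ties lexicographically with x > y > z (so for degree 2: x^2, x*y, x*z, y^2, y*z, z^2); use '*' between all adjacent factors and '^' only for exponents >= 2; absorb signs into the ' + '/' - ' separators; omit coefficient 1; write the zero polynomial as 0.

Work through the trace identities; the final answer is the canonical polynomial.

y^2*z - x*y - z

trace(a b^2) = trace(b) trace(a b) - trace(a)  (reduce the b square) = y*z - x
use: trace(b a b^2) = trace(b) trace(a b^2) - trace(a b)  (reduce the b square) = y^2*z - x*y - z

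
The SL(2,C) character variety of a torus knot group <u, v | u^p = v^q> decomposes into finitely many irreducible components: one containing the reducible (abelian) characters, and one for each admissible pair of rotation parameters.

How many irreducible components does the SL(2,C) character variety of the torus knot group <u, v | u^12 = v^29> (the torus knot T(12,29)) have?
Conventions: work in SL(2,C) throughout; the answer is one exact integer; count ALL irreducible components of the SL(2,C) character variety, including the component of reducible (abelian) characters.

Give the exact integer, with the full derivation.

155

Gamma = < u, v | u^12 = v^29 > (torus knot T(12,29)); the central element u^12 = v^29 acts as +I or -I in any irreducible SL(2,C) representation.
So on each irreducible component the traces are pinned: tr(u) = 2*cos(pi*alpha/12) with 1 <= alpha <= 11, tr(v) = 2*cos(pi*beta/29) with 1 <= beta <= 28.
Consistency of u^12 = (-1)^alpha I with v^29 = (-1)^beta I forces alpha = beta (mod 2).
Counting: 6 odd alphas x 14 odd betas + 5 even alphas x 14 even betas = 84 + 70 = 154.
That is 154 components of irreducible characters, and with the reducible (abelian) component the total is 155.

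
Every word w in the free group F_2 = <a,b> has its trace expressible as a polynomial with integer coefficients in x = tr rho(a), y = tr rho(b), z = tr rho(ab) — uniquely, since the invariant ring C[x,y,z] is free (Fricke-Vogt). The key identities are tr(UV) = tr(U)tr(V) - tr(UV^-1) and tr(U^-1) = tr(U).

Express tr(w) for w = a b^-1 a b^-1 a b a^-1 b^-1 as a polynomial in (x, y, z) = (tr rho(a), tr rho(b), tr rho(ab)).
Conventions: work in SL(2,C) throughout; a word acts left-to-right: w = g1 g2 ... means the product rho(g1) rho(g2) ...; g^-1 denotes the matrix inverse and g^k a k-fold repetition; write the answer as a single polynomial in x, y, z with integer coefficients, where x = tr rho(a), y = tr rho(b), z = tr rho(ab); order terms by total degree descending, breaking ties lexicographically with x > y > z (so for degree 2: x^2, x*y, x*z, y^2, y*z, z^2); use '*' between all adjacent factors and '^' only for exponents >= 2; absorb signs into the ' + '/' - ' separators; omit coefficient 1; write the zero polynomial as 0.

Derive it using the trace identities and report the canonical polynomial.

so trace(a^2) = trace(a) * trace(a) - trace(1) = x^2 - 2
trace(a^3) = trace(a) * trace(a^2) - trace(a) = x^3 - 3*x
so trace(a b a) = trace(a) * trace(b a) - trace(b) = x*z - y
trace(a^3 b) = trace(a) * trace(a b a) - trace(a b) = x^2*z - x*y - z
so trace(a b^-1 a^2) = trace(a^3) * trace(b) - trace(a^3 b) = x^3*y - x^2*z - 2*x*y + z
so trace(b a b a) = trace(b a) * trace(b a) - trace(1) = z^2 - 2
trace(b a b) = trace(b) * trace(a b) - trace(a) = y*z - x
trace(a^2 b a b) = trace(a) * trace(b a b a) - trace(b a b) = x*z^2 - y*z - x
so trace(a b^-1 a^2 b) = trace(a^2 b a) * trace(b) - trace(a^2 b a b) = x^2*y*z - x*y^2 - x*z^2 + x
so trace(a b^-1 a b^-1 a) = trace(a b^-1 a^2) * trace(b) - trace(a b^-1 a^2 b) = x^3*y^2 - 2*x^2*y*z - x*y^2 + x*z^2 + y*z - x
trace(a^2 b a^2) = trace(a) * trace(a b a^2) - trace(a b a) = x^3*z - x^2*y - 2*x*z + y
trace(b^2) = trace(b) * trace(b) - trace(1) = y^2 - 2
reduce: trace(b a^2 b) = trace(a) * trace(b^2 a) - trace(b^2) = x*y*z - x^2 - y^2 + 2
trace(a^2 b a^2 b) = trace(a) * trace(b a^2 b a) - trace(b a^2 b) = x^2*z^2 - 2*x*y*z + y^2 - 2
reduce: trace(a b^-1 a^2 b a) = trace(a^2 b a^2) * trace(b) - trace(a^2 b a^2 b) = x^3*y*z - x^2*y^2 - x^2*z^2 + 2
so trace(a^2 b a b a) = trace(a) * trace(b a b a^2) - trace(b a b a) = x^2*z^2 - x*y*z - x^2 - z^2 + 2
trace(b a b a b a) = trace(b a b a) * trace(b a) - trace(a b) = z^3 - 3*z
trace(b a b a b) = trace(b) * trace(a b a b) - trace(a b a) = y*z^2 - x*z - y
reduce: trace(a^2 b a b a b) = trace(a) * trace(b a b a b a) - trace(b a b a b) = x*z^3 - y*z^2 - 2*x*z + y
reduce: trace(a b^-1 a^2 b a b) = trace(a^2 b a b a) * trace(b) - trace(a^2 b a b a b) = x^2*y*z^2 - x*y^2*z - x*z^3 - x^2*y + 2*x*z + y
so trace(a b a b^-1 a b^-1 a) = trace(a b^-1 a^2 b a) * trace(b) - trace(a b^-1 a^2 b a b) = x^3*y^2*z - x^2*y^3 - 2*x^2*y*z^2 + x*y^2*z + x*z^3 + x^2*y - 2*x*z + y
trace(a b a b a b a b) = trace(b a b a) * trace(b a b a) - trace(1) = z^4 - 4*z^2 + 2
reduce: trace(a b a b a b^-1 a b) = trace(a b a b a b a) * trace(b) - trace(a b a b a b a b) = x*y*z^3 - y^2*z^2 - z^4 - 2*x*y*z + y^2 + 4*z^2 - 2
trace(a b a b^-1 a b^-1 a b) = trace(a b a b a b^-1 a) * trace(b) - trace(a b a b a b^-1 a b) = x^2*y^2*z^2 - x*y^3*z - 2*x*y*z^3 - x^2*y^2 + y^2*z^2 + z^4 + 4*x*y*z - 4*z^2 + 2
so trace(b^-1 a b^-1 a b^-1 a b a) = trace(a b a b^-1 a b^-1 a) * trace(b) - trace(a b a b^-1 a b^-1 a b) = x^3*y^3*z - x^2*y^4 - 3*x^2*y^2*z^2 + 2*x*y^3*z + 3*x*y*z^3 + 2*x^2*y^2 - y^2*z^2 - z^4 - 6*x*y*z + y^2 + 4*z^2 - 2
trace(a b^-1 a b^-1 a b a^-1 b^-1) = trace(b^-1 a b^-1 a b^-1 a b) * trace(a) - trace(b^-1 a b^-1 a b^-1 a b a) = -x^3*y^3*z + x^4*y^2 + x^2*y^4 + 3*x^2*y^2*z^2 - 2*x^3*y*z - 2*x*y^3*z - 3*x*y*z^3 - 3*x^2*y^2 + x^2*z^2 + y^2*z^2 + z^4 + 7*x*y*z - x^2 - y^2 - 4*z^2 + 2

-x^3*y^3*z + x^4*y^2 + x^2*y^4 + 3*x^2*y^2*z^2 - 2*x^3*y*z - 2*x*y^3*z - 3*x*y*z^3 - 3*x^2*y^2 + x^2*z^2 + y^2*z^2 + z^4 + 7*x*y*z - x^2 - y^2 - 4*z^2 + 2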